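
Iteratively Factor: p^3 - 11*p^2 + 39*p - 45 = (p - 5)*(p^2 - 6*p + 9) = (p - 5)*(p - 3)*(p - 3)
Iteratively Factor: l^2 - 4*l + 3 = (l - 3)*(l - 1)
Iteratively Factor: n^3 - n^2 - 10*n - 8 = (n + 2)*(n^2 - 3*n - 4) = (n - 4)*(n + 2)*(n + 1)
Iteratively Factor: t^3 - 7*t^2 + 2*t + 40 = (t - 5)*(t^2 - 2*t - 8) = (t - 5)*(t + 2)*(t - 4)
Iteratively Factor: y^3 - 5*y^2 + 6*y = (y)*(y^2 - 5*y + 6) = y*(y - 2)*(y - 3)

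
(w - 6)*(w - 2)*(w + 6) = w^3 - 2*w^2 - 36*w + 72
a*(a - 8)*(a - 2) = a^3 - 10*a^2 + 16*a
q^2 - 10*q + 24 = (q - 6)*(q - 4)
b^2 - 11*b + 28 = (b - 7)*(b - 4)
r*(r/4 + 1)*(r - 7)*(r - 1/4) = r^4/4 - 13*r^3/16 - 109*r^2/16 + 7*r/4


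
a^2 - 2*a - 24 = (a - 6)*(a + 4)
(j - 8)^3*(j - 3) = j^4 - 27*j^3 + 264*j^2 - 1088*j + 1536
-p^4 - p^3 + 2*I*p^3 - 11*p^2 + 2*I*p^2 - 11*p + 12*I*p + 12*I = (p - 4*I)*(p + 3*I)*(I*p + 1)*(I*p + I)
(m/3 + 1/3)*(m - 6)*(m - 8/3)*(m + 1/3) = m^4/3 - 22*m^3/9 + 43*m^2/27 + 166*m/27 + 16/9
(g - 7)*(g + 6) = g^2 - g - 42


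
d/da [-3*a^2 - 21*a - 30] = -6*a - 21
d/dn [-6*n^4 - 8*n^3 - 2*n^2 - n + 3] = -24*n^3 - 24*n^2 - 4*n - 1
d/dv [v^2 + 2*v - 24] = 2*v + 2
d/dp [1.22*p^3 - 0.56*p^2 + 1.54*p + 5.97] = 3.66*p^2 - 1.12*p + 1.54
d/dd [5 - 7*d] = -7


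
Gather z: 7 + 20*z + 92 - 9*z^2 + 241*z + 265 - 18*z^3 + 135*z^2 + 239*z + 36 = -18*z^3 + 126*z^2 + 500*z + 400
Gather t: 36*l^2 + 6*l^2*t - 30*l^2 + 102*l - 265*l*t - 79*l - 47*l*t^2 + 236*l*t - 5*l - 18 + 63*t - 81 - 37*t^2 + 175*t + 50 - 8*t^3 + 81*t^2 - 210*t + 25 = 6*l^2 + 18*l - 8*t^3 + t^2*(44 - 47*l) + t*(6*l^2 - 29*l + 28) - 24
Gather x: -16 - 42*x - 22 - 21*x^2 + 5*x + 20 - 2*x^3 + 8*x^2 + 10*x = -2*x^3 - 13*x^2 - 27*x - 18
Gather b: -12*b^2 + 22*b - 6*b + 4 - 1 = -12*b^2 + 16*b + 3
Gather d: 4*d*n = 4*d*n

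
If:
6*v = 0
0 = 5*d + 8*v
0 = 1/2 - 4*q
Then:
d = 0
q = 1/8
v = 0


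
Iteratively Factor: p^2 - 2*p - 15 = (p + 3)*(p - 5)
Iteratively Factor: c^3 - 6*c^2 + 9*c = (c)*(c^2 - 6*c + 9) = c*(c - 3)*(c - 3)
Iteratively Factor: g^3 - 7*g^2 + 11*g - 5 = (g - 5)*(g^2 - 2*g + 1) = (g - 5)*(g - 1)*(g - 1)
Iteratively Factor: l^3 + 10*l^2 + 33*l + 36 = (l + 4)*(l^2 + 6*l + 9) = (l + 3)*(l + 4)*(l + 3)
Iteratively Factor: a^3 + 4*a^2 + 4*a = (a + 2)*(a^2 + 2*a) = a*(a + 2)*(a + 2)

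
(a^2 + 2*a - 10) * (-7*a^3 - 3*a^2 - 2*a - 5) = -7*a^5 - 17*a^4 + 62*a^3 + 21*a^2 + 10*a + 50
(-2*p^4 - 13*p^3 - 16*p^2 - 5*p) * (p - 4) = -2*p^5 - 5*p^4 + 36*p^3 + 59*p^2 + 20*p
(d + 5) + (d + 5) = 2*d + 10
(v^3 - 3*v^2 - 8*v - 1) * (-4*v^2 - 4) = -4*v^5 + 12*v^4 + 28*v^3 + 16*v^2 + 32*v + 4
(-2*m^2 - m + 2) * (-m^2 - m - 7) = 2*m^4 + 3*m^3 + 13*m^2 + 5*m - 14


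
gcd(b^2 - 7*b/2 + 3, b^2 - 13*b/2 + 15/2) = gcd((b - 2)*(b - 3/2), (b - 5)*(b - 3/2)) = b - 3/2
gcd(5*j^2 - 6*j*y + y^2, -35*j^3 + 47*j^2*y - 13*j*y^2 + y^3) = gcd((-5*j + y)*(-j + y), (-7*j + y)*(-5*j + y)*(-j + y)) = 5*j^2 - 6*j*y + y^2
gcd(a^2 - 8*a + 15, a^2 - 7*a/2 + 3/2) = a - 3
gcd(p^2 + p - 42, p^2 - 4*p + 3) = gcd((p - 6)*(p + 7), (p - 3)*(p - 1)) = 1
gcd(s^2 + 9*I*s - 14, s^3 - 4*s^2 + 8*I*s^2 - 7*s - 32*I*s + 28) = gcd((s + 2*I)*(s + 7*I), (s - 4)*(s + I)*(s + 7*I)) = s + 7*I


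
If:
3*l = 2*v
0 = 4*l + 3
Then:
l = -3/4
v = -9/8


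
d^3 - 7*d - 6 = (d - 3)*(d + 1)*(d + 2)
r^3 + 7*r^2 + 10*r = r*(r + 2)*(r + 5)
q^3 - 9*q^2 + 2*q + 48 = (q - 8)*(q - 3)*(q + 2)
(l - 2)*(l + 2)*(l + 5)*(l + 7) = l^4 + 12*l^3 + 31*l^2 - 48*l - 140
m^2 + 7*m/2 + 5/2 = (m + 1)*(m + 5/2)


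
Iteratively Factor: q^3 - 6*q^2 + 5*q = (q - 5)*(q^2 - q) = q*(q - 5)*(q - 1)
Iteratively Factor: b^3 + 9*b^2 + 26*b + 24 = (b + 3)*(b^2 + 6*b + 8) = (b + 3)*(b + 4)*(b + 2)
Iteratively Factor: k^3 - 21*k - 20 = (k - 5)*(k^2 + 5*k + 4) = (k - 5)*(k + 4)*(k + 1)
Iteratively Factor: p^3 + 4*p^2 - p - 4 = (p + 4)*(p^2 - 1) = (p - 1)*(p + 4)*(p + 1)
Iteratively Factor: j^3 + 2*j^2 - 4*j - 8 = (j - 2)*(j^2 + 4*j + 4) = (j - 2)*(j + 2)*(j + 2)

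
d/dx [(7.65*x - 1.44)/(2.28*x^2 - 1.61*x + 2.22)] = (-17.442*x^2 + 6.5664*x + 14.6646)/(5.1984*x^4 - 7.3416*x^3 + 12.7153*x^2 - 7.1484*x + 4.9284)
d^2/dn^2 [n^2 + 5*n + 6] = 2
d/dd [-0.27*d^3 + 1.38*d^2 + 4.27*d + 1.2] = -0.81*d^2 + 2.76*d + 4.27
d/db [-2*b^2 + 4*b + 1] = 4 - 4*b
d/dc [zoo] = 0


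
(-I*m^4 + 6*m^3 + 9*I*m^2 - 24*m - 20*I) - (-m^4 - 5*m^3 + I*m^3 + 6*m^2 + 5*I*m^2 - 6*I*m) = m^4 - I*m^4 + 11*m^3 - I*m^3 - 6*m^2 + 4*I*m^2 - 24*m + 6*I*m - 20*I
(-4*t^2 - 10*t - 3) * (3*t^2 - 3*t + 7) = -12*t^4 - 18*t^3 - 7*t^2 - 61*t - 21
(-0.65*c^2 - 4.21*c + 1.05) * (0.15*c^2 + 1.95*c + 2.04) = -0.0975*c^4 - 1.899*c^3 - 9.378*c^2 - 6.5409*c + 2.142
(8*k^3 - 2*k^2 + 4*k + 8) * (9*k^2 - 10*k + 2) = 72*k^5 - 98*k^4 + 72*k^3 + 28*k^2 - 72*k + 16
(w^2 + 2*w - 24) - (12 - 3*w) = w^2 + 5*w - 36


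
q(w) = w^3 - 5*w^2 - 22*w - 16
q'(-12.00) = 530.00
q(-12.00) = -2200.00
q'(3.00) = -25.00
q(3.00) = -100.00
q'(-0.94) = -9.95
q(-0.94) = -0.57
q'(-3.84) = 60.64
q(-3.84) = -61.87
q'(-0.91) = -10.42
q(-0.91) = -0.87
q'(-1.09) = -7.54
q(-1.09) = 0.74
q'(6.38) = 36.31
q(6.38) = -100.19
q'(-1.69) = 3.47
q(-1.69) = 2.07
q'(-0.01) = -21.90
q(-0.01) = -15.78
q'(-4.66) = 89.75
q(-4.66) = -123.25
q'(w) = 3*w^2 - 10*w - 22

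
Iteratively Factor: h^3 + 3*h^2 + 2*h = (h + 2)*(h^2 + h) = (h + 1)*(h + 2)*(h)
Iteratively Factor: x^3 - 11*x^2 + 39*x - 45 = (x - 5)*(x^2 - 6*x + 9) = (x - 5)*(x - 3)*(x - 3)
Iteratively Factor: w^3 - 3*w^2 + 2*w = (w - 1)*(w^2 - 2*w) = w*(w - 1)*(w - 2)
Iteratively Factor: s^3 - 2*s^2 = (s - 2)*(s^2) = s*(s - 2)*(s)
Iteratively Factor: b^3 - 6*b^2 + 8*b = (b)*(b^2 - 6*b + 8) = b*(b - 2)*(b - 4)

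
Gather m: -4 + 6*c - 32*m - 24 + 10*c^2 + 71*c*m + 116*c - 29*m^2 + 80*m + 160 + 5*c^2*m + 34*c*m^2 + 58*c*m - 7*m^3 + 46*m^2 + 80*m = 10*c^2 + 122*c - 7*m^3 + m^2*(34*c + 17) + m*(5*c^2 + 129*c + 128) + 132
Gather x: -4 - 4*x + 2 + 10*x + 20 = 6*x + 18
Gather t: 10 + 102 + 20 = 132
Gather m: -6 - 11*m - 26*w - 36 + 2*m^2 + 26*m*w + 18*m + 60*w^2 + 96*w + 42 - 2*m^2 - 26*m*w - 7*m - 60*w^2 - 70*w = 0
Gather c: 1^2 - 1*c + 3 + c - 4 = 0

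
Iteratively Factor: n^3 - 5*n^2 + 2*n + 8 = (n + 1)*(n^2 - 6*n + 8) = (n - 2)*(n + 1)*(n - 4)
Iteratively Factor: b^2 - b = (b)*(b - 1)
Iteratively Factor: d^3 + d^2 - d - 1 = (d + 1)*(d^2 - 1) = (d - 1)*(d + 1)*(d + 1)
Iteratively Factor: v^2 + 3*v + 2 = (v + 1)*(v + 2)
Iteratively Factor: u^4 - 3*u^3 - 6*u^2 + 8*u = (u - 4)*(u^3 + u^2 - 2*u) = u*(u - 4)*(u^2 + u - 2) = u*(u - 4)*(u - 1)*(u + 2)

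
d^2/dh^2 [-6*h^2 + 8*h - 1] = -12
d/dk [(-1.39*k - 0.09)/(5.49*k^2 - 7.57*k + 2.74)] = (7.6311*k^2 + 0.988200000000001*k - 4.4899)/(30.1401*k^4 - 83.1186*k^3 + 87.3901*k^2 - 41.4836*k + 7.5076)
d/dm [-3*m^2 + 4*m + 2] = 4 - 6*m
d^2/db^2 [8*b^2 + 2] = 16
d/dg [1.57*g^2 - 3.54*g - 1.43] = 3.14*g - 3.54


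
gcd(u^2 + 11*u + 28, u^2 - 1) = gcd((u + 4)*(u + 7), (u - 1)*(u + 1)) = 1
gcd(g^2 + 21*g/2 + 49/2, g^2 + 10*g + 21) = g + 7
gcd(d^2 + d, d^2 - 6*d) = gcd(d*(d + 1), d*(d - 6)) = d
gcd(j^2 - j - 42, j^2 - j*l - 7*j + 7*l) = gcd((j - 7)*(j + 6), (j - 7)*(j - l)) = j - 7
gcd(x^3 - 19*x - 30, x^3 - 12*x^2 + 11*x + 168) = x + 3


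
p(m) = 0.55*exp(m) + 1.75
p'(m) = 0.55*exp(m)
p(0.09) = 2.35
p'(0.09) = 0.60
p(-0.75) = 2.01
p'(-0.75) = 0.26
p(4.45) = 48.84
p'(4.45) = 47.09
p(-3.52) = 1.77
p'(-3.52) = 0.02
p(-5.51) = 1.75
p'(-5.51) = 0.00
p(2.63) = 9.38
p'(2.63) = 7.63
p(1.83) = 5.18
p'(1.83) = 3.43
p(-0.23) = 2.19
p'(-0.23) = 0.44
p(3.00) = 12.80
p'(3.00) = 11.05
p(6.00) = 223.64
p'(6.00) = 221.89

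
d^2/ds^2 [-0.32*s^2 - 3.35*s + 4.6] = -0.640000000000000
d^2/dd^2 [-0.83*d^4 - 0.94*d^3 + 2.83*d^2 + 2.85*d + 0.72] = -9.96*d^2 - 5.64*d + 5.66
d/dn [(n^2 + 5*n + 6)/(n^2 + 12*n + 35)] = (7*n^2 + 58*n + 103)/(n^4 + 24*n^3 + 214*n^2 + 840*n + 1225)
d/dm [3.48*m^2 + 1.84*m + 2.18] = 6.96*m + 1.84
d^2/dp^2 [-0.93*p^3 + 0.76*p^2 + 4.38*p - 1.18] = 1.52 - 5.58*p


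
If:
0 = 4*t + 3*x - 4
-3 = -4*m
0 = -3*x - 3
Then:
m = 3/4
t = 7/4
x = -1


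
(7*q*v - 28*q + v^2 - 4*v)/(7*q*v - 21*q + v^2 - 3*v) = (v - 4)/(v - 3)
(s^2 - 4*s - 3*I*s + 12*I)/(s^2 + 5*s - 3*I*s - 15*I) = (s - 4)/(s + 5)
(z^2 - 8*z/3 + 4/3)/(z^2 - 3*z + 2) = (z - 2/3)/(z - 1)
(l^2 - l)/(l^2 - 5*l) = (l - 1)/(l - 5)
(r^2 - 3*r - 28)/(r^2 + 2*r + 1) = (r^2 - 3*r - 28)/(r^2 + 2*r + 1)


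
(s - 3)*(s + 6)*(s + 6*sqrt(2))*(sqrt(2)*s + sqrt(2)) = sqrt(2)*s^4 + 4*sqrt(2)*s^3 + 12*s^3 - 15*sqrt(2)*s^2 + 48*s^2 - 180*s - 18*sqrt(2)*s - 216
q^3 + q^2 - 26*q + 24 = (q - 4)*(q - 1)*(q + 6)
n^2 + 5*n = n*(n + 5)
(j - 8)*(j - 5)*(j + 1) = j^3 - 12*j^2 + 27*j + 40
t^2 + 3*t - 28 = (t - 4)*(t + 7)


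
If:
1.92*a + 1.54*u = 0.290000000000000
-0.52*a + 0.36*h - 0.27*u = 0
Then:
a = 0.151041666666667 - 0.802083333333333*u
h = 0.218171296296296 - 0.408564814814815*u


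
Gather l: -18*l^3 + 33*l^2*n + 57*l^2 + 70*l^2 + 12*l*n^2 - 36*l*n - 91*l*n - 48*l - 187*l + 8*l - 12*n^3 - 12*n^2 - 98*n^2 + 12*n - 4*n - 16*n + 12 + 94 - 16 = -18*l^3 + l^2*(33*n + 127) + l*(12*n^2 - 127*n - 227) - 12*n^3 - 110*n^2 - 8*n + 90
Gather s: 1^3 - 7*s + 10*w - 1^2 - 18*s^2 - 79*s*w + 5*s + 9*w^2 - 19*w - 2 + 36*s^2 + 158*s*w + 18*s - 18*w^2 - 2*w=18*s^2 + s*(79*w + 16) - 9*w^2 - 11*w - 2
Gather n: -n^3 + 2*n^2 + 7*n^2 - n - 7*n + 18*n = -n^3 + 9*n^2 + 10*n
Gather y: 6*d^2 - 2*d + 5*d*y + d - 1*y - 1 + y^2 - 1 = 6*d^2 - d + y^2 + y*(5*d - 1) - 2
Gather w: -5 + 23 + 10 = 28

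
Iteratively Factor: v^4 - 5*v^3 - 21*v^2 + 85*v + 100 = (v - 5)*(v^3 - 21*v - 20) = (v - 5)*(v + 1)*(v^2 - v - 20) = (v - 5)*(v + 1)*(v + 4)*(v - 5)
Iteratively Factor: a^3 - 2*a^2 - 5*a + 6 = (a - 1)*(a^2 - a - 6) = (a - 1)*(a + 2)*(a - 3)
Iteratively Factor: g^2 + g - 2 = (g + 2)*(g - 1)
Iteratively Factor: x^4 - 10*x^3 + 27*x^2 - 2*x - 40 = (x + 1)*(x^3 - 11*x^2 + 38*x - 40) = (x - 4)*(x + 1)*(x^2 - 7*x + 10) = (x - 5)*(x - 4)*(x + 1)*(x - 2)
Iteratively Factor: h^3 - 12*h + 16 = (h + 4)*(h^2 - 4*h + 4) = (h - 2)*(h + 4)*(h - 2)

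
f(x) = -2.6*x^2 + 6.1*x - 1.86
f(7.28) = -95.25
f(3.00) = -6.96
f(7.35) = -97.48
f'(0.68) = 2.56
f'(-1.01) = 11.35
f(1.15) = 1.72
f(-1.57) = -17.85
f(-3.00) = -43.56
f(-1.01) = -10.67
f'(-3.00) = 21.70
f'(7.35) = -32.12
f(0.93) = 1.56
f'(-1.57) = 14.26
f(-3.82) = -63.10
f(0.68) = 1.09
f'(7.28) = -31.76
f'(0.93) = 1.26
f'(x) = 6.1 - 5.2*x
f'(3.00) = -9.50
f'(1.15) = 0.12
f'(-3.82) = 25.96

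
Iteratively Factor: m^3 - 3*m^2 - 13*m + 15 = (m - 5)*(m^2 + 2*m - 3) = (m - 5)*(m - 1)*(m + 3)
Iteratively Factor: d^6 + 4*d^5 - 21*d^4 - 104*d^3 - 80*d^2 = (d - 5)*(d^5 + 9*d^4 + 24*d^3 + 16*d^2) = (d - 5)*(d + 4)*(d^4 + 5*d^3 + 4*d^2) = (d - 5)*(d + 1)*(d + 4)*(d^3 + 4*d^2) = (d - 5)*(d + 1)*(d + 4)^2*(d^2) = d*(d - 5)*(d + 1)*(d + 4)^2*(d)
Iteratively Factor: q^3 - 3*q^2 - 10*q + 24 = (q - 4)*(q^2 + q - 6) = (q - 4)*(q + 3)*(q - 2)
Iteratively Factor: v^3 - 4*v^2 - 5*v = (v + 1)*(v^2 - 5*v) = (v - 5)*(v + 1)*(v)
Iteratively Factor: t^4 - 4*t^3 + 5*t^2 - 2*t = (t - 2)*(t^3 - 2*t^2 + t) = (t - 2)*(t - 1)*(t^2 - t) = t*(t - 2)*(t - 1)*(t - 1)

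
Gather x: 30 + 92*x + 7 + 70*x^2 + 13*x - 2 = 70*x^2 + 105*x + 35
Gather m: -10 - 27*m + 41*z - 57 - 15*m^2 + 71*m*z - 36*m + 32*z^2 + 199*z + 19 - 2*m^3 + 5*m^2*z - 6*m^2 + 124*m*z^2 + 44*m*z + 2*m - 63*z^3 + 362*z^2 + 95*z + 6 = -2*m^3 + m^2*(5*z - 21) + m*(124*z^2 + 115*z - 61) - 63*z^3 + 394*z^2 + 335*z - 42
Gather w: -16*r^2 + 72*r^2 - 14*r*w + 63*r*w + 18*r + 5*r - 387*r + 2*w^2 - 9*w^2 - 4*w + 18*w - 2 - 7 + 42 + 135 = 56*r^2 - 364*r - 7*w^2 + w*(49*r + 14) + 168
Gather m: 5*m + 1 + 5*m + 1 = 10*m + 2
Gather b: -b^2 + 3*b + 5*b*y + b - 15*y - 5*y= -b^2 + b*(5*y + 4) - 20*y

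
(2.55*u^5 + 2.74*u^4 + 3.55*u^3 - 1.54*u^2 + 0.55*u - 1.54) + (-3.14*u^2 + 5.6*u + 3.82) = 2.55*u^5 + 2.74*u^4 + 3.55*u^3 - 4.68*u^2 + 6.15*u + 2.28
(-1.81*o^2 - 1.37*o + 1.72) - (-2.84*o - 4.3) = -1.81*o^2 + 1.47*o + 6.02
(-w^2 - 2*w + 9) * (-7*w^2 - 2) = 7*w^4 + 14*w^3 - 61*w^2 + 4*w - 18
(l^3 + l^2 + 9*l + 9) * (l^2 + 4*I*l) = l^5 + l^4 + 4*I*l^4 + 9*l^3 + 4*I*l^3 + 9*l^2 + 36*I*l^2 + 36*I*l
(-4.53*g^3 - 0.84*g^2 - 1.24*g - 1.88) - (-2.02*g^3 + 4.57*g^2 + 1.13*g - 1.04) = -2.51*g^3 - 5.41*g^2 - 2.37*g - 0.84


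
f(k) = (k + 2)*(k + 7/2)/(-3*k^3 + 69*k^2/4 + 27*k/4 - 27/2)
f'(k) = (k + 2)*(k + 7/2)*(9*k^2 - 69*k/2 - 27/4)/(-3*k^3 + 69*k^2/4 + 27*k/4 - 27/2)^2 + (k + 2)/(-3*k^3 + 69*k^2/4 + 27*k/4 - 27/2) + (k + 7/2)/(-3*k^3 + 69*k^2/4 + 27*k/4 - 27/2)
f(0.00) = -0.52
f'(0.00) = -0.67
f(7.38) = -0.44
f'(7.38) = 0.35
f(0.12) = -0.62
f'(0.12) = -0.99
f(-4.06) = 0.00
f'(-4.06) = -0.00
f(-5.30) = 0.01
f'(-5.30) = -0.00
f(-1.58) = 0.03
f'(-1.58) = 0.14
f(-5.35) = 0.01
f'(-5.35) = -0.00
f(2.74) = 0.41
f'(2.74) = -0.04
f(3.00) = 0.40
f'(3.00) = 0.00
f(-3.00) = 0.00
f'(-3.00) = 0.00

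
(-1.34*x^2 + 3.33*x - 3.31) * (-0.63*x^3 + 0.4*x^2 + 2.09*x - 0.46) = 0.8442*x^5 - 2.6339*x^4 + 0.6167*x^3 + 6.2521*x^2 - 8.4497*x + 1.5226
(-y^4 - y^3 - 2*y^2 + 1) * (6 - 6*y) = 6*y^5 + 6*y^3 - 12*y^2 - 6*y + 6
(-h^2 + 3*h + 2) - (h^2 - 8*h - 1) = -2*h^2 + 11*h + 3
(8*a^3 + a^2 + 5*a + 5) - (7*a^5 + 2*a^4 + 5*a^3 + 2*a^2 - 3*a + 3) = -7*a^5 - 2*a^4 + 3*a^3 - a^2 + 8*a + 2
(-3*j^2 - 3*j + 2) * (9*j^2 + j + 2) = -27*j^4 - 30*j^3 + 9*j^2 - 4*j + 4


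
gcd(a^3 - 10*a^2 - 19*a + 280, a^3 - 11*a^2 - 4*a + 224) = a^2 - 15*a + 56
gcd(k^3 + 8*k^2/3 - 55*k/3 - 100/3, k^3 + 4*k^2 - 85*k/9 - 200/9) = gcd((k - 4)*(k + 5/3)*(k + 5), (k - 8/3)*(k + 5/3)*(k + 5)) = k^2 + 20*k/3 + 25/3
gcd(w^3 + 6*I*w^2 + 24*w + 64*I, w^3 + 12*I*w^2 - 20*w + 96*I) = w + 8*I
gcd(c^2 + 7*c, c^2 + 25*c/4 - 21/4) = c + 7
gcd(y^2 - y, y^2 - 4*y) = y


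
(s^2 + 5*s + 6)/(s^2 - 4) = (s + 3)/(s - 2)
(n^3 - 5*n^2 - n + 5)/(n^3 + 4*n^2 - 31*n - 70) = (n^2 - 1)/(n^2 + 9*n + 14)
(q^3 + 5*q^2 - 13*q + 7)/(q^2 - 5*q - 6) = (-q^3 - 5*q^2 + 13*q - 7)/(-q^2 + 5*q + 6)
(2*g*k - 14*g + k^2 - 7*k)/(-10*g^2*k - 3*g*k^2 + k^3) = (7 - k)/(k*(5*g - k))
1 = 1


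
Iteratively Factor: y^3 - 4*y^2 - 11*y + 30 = (y - 5)*(y^2 + y - 6) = (y - 5)*(y + 3)*(y - 2)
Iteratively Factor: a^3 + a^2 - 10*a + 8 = (a - 2)*(a^2 + 3*a - 4) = (a - 2)*(a + 4)*(a - 1)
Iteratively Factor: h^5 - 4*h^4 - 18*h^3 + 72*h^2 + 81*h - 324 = (h - 3)*(h^4 - h^3 - 21*h^2 + 9*h + 108) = (h - 4)*(h - 3)*(h^3 + 3*h^2 - 9*h - 27) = (h - 4)*(h - 3)*(h + 3)*(h^2 - 9) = (h - 4)*(h - 3)*(h + 3)^2*(h - 3)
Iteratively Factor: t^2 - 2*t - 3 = (t - 3)*(t + 1)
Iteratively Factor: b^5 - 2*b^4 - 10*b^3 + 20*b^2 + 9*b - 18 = (b + 3)*(b^4 - 5*b^3 + 5*b^2 + 5*b - 6) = (b - 2)*(b + 3)*(b^3 - 3*b^2 - b + 3) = (b - 3)*(b - 2)*(b + 3)*(b^2 - 1) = (b - 3)*(b - 2)*(b + 1)*(b + 3)*(b - 1)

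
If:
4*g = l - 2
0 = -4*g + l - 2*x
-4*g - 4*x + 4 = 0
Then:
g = 0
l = 2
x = 1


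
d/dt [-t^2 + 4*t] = 4 - 2*t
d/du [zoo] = 0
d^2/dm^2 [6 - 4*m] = 0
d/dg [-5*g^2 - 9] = -10*g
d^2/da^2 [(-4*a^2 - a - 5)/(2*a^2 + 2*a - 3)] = 4*(6*a^3 - 66*a^2 - 39*a - 46)/(8*a^6 + 24*a^5 - 12*a^4 - 64*a^3 + 18*a^2 + 54*a - 27)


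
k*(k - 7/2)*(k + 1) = k^3 - 5*k^2/2 - 7*k/2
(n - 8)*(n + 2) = n^2 - 6*n - 16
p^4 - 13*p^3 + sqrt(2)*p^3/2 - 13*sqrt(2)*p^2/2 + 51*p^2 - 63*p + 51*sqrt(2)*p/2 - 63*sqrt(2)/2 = (p - 7)*(p - 3)^2*(p + sqrt(2)/2)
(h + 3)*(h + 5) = h^2 + 8*h + 15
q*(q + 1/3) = q^2 + q/3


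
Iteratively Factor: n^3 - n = (n)*(n^2 - 1) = n*(n + 1)*(n - 1)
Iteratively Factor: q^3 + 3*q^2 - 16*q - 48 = (q + 4)*(q^2 - q - 12) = (q + 3)*(q + 4)*(q - 4)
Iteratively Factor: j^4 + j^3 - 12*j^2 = (j - 3)*(j^3 + 4*j^2) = j*(j - 3)*(j^2 + 4*j) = j*(j - 3)*(j + 4)*(j)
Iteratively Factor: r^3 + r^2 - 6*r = (r)*(r^2 + r - 6) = r*(r + 3)*(r - 2)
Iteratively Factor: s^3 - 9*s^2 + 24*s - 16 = (s - 4)*(s^2 - 5*s + 4) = (s - 4)^2*(s - 1)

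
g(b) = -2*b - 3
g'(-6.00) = -2.00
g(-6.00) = 9.00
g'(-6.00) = -2.00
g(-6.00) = 9.00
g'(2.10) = -2.00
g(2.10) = -7.20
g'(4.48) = -2.00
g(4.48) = -11.96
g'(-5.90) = -2.00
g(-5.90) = 8.80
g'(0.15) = -2.00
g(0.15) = -3.30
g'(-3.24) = -2.00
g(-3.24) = 3.48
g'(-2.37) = -2.00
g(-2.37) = 1.74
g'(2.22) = -2.00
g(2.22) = -7.44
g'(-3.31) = -2.00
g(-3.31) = 3.62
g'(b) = -2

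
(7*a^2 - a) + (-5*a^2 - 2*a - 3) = 2*a^2 - 3*a - 3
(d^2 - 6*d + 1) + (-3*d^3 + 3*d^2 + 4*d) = -3*d^3 + 4*d^2 - 2*d + 1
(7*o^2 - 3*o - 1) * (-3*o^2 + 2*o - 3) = -21*o^4 + 23*o^3 - 24*o^2 + 7*o + 3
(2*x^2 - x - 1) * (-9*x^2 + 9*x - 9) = -18*x^4 + 27*x^3 - 18*x^2 + 9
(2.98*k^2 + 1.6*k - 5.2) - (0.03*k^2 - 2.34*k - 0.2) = 2.95*k^2 + 3.94*k - 5.0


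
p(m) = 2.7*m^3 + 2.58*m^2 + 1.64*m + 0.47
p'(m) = 8.1*m^2 + 5.16*m + 1.64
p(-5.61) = -404.24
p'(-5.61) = 227.62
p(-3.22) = -68.20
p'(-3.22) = 69.01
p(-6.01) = -502.32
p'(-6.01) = 263.20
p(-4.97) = -275.41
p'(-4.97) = 176.07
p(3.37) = 138.63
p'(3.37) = 111.02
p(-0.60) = -0.17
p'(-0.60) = 1.46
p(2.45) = 59.68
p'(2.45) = 62.90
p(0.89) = 5.88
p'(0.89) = 12.65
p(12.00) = 5057.27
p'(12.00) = 1229.96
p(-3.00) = -54.13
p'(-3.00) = 59.06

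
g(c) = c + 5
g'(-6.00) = 1.00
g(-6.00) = -1.00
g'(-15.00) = 1.00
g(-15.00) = -10.00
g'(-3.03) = 1.00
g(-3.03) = 1.97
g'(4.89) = 1.00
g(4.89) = 9.89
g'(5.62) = 1.00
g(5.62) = 10.62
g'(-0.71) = 1.00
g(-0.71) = 4.29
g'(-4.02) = 1.00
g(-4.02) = 0.98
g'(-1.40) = 1.00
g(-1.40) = 3.60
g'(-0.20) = 1.00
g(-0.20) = 4.80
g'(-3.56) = 1.00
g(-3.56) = 1.44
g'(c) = 1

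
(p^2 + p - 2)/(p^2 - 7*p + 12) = (p^2 + p - 2)/(p^2 - 7*p + 12)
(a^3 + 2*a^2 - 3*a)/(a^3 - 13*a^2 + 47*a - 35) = a*(a + 3)/(a^2 - 12*a + 35)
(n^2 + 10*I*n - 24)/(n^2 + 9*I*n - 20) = (n + 6*I)/(n + 5*I)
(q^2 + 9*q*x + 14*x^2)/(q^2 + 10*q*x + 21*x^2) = (q + 2*x)/(q + 3*x)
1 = 1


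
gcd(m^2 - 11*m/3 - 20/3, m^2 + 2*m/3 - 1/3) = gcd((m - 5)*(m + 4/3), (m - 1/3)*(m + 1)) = 1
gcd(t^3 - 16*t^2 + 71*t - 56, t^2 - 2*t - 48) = t - 8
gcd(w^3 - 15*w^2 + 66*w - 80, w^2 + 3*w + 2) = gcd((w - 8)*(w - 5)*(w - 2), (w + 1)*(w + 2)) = 1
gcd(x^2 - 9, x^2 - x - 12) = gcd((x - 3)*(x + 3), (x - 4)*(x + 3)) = x + 3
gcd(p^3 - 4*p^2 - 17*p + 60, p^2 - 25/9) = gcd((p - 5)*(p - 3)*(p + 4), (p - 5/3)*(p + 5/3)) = 1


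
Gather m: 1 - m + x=-m + x + 1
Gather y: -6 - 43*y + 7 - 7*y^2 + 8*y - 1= -7*y^2 - 35*y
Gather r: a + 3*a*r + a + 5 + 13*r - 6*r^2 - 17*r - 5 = 2*a - 6*r^2 + r*(3*a - 4)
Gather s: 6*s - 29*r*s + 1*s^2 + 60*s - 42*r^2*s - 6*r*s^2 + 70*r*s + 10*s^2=s^2*(11 - 6*r) + s*(-42*r^2 + 41*r + 66)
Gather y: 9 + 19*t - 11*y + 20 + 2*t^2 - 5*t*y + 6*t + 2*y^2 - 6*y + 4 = 2*t^2 + 25*t + 2*y^2 + y*(-5*t - 17) + 33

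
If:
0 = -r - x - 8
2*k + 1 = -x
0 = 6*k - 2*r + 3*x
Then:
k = 11/4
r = -3/2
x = -13/2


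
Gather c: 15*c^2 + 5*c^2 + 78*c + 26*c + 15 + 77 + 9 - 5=20*c^2 + 104*c + 96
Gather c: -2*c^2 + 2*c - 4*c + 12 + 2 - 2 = -2*c^2 - 2*c + 12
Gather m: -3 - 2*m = -2*m - 3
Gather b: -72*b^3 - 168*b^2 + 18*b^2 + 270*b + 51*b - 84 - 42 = -72*b^3 - 150*b^2 + 321*b - 126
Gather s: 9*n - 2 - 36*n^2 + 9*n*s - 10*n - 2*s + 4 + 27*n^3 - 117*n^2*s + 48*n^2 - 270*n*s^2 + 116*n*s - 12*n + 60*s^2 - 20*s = 27*n^3 + 12*n^2 - 13*n + s^2*(60 - 270*n) + s*(-117*n^2 + 125*n - 22) + 2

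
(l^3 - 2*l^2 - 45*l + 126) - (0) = l^3 - 2*l^2 - 45*l + 126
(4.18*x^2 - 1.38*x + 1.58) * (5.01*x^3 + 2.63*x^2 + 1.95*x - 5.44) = 20.9418*x^5 + 4.0796*x^4 + 12.4374*x^3 - 21.2748*x^2 + 10.5882*x - 8.5952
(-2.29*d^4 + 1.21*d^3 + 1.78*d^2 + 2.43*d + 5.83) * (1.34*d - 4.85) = -3.0686*d^5 + 12.7279*d^4 - 3.4833*d^3 - 5.3768*d^2 - 3.9733*d - 28.2755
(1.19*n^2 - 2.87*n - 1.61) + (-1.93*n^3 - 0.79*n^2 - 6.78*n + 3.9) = -1.93*n^3 + 0.4*n^2 - 9.65*n + 2.29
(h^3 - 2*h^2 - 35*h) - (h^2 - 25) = h^3 - 3*h^2 - 35*h + 25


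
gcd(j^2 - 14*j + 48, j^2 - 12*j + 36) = j - 6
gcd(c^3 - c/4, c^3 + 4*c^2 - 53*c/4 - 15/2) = c + 1/2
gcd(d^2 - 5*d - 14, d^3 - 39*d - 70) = d^2 - 5*d - 14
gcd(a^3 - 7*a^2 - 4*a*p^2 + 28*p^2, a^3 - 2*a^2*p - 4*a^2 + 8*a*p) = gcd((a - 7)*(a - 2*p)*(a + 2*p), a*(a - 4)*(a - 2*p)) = -a + 2*p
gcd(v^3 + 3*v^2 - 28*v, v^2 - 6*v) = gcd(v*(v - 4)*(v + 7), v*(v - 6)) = v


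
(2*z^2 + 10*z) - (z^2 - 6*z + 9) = z^2 + 16*z - 9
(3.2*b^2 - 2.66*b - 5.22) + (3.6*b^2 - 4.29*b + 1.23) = 6.8*b^2 - 6.95*b - 3.99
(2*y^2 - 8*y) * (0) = 0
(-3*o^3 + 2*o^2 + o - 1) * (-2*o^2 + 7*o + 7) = 6*o^5 - 25*o^4 - 9*o^3 + 23*o^2 - 7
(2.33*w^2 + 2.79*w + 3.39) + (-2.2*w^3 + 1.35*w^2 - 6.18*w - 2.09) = -2.2*w^3 + 3.68*w^2 - 3.39*w + 1.3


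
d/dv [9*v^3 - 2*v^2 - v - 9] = 27*v^2 - 4*v - 1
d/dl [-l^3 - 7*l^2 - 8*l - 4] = -3*l^2 - 14*l - 8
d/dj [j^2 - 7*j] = 2*j - 7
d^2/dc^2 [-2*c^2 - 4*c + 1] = -4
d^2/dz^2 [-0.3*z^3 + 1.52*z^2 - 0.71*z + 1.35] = 3.04 - 1.8*z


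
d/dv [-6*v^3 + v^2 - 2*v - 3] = -18*v^2 + 2*v - 2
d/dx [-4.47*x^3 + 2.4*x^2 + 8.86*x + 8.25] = -13.41*x^2 + 4.8*x + 8.86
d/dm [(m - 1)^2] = 2*m - 2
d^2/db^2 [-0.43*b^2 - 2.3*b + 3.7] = -0.860000000000000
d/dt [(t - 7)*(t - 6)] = 2*t - 13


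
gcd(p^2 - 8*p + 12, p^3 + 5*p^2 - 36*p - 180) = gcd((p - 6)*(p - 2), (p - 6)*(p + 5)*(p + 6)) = p - 6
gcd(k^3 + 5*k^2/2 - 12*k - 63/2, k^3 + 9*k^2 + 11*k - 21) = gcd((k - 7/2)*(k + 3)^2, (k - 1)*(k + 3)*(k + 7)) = k + 3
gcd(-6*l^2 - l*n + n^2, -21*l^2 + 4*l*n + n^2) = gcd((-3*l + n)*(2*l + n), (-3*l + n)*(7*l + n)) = 3*l - n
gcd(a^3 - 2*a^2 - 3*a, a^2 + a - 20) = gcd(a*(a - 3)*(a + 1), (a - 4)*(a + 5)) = 1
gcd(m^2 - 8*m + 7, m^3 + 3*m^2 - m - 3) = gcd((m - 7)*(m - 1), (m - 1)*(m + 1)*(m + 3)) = m - 1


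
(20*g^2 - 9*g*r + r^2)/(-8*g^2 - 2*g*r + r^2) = (-5*g + r)/(2*g + r)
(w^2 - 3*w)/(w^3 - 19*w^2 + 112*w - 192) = w/(w^2 - 16*w + 64)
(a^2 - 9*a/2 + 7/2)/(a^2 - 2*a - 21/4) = 2*(a - 1)/(2*a + 3)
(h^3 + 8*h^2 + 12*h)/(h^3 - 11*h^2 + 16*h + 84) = h*(h + 6)/(h^2 - 13*h + 42)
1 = 1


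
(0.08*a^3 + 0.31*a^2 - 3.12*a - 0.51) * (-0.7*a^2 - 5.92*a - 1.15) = -0.056*a^5 - 0.6906*a^4 + 0.2568*a^3 + 18.4709*a^2 + 6.6072*a + 0.5865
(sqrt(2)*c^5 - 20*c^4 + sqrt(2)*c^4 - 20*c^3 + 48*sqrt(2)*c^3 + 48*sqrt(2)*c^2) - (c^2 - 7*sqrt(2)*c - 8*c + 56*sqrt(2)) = sqrt(2)*c^5 - 20*c^4 + sqrt(2)*c^4 - 20*c^3 + 48*sqrt(2)*c^3 - c^2 + 48*sqrt(2)*c^2 + 8*c + 7*sqrt(2)*c - 56*sqrt(2)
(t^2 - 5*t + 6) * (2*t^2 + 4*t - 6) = 2*t^4 - 6*t^3 - 14*t^2 + 54*t - 36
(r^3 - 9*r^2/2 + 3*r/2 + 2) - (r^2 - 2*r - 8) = r^3 - 11*r^2/2 + 7*r/2 + 10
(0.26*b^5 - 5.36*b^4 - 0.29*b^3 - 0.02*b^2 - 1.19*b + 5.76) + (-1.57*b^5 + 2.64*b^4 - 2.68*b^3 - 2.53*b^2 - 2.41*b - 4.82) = -1.31*b^5 - 2.72*b^4 - 2.97*b^3 - 2.55*b^2 - 3.6*b + 0.94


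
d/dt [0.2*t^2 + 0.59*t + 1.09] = 0.4*t + 0.59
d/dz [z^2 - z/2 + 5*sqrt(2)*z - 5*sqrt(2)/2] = 2*z - 1/2 + 5*sqrt(2)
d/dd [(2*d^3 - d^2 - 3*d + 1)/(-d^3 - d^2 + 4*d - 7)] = (-3*d^4 + 10*d^3 - 46*d^2 + 16*d + 17)/(d^6 + 2*d^5 - 7*d^4 + 6*d^3 + 30*d^2 - 56*d + 49)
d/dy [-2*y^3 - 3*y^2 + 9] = 6*y*(-y - 1)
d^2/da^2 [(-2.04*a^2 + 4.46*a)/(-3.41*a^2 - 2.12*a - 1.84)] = (-133.217788*a^3 - 76.798656*a^2 + 167.902944*a + 48.608384)/(39.651821*a^6 + 73.954716*a^5 + 110.164824*a^4 + 89.338496*a^3 + 59.443776*a^2 + 21.532416*a + 6.229504)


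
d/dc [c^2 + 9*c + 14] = 2*c + 9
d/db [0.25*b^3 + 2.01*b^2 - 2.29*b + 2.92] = 0.75*b^2 + 4.02*b - 2.29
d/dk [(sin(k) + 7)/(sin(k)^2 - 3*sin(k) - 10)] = (-14*sin(k) + cos(k)^2 + 10)*cos(k)/((sin(k) - 5)^2*(sin(k) + 2)^2)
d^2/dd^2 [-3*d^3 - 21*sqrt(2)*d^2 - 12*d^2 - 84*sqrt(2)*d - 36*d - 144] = -18*d - 42*sqrt(2) - 24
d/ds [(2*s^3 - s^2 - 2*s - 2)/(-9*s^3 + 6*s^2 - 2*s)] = (3*s^4 - 44*s^3 - 40*s^2 + 24*s - 4)/(s^2*(81*s^4 - 108*s^3 + 72*s^2 - 24*s + 4))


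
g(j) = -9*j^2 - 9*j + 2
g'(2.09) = -46.62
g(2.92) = -101.02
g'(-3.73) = 58.14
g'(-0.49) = -0.18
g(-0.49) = 4.25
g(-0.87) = 3.02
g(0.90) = -13.39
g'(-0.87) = 6.66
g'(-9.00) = 153.00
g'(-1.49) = 17.82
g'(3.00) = -63.00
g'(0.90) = -25.20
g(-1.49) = -4.57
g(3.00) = -106.00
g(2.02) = -52.90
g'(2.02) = -45.36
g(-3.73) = -89.65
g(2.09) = -56.12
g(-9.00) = -646.00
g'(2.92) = -61.56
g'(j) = -18*j - 9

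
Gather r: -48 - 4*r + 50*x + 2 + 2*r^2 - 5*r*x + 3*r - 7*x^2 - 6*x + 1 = 2*r^2 + r*(-5*x - 1) - 7*x^2 + 44*x - 45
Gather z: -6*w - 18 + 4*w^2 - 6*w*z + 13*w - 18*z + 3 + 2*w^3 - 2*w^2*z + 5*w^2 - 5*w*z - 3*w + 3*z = 2*w^3 + 9*w^2 + 4*w + z*(-2*w^2 - 11*w - 15) - 15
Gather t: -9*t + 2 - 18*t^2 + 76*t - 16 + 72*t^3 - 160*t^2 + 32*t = 72*t^3 - 178*t^2 + 99*t - 14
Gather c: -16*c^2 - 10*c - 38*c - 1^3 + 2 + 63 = -16*c^2 - 48*c + 64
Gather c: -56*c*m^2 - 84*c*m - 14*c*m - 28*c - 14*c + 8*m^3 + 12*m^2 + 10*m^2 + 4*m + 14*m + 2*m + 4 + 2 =c*(-56*m^2 - 98*m - 42) + 8*m^3 + 22*m^2 + 20*m + 6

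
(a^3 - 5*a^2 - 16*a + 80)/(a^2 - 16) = a - 5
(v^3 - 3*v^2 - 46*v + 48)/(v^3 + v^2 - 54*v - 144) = (v - 1)/(v + 3)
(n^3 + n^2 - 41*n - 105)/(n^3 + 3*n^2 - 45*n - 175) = (n + 3)/(n + 5)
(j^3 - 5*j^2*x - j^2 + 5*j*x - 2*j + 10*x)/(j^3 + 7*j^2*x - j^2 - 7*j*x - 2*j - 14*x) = (j - 5*x)/(j + 7*x)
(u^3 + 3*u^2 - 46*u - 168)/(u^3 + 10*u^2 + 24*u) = (u - 7)/u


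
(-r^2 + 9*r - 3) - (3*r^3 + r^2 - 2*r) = -3*r^3 - 2*r^2 + 11*r - 3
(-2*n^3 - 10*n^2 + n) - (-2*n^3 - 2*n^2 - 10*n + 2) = -8*n^2 + 11*n - 2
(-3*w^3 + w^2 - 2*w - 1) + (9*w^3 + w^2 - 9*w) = 6*w^3 + 2*w^2 - 11*w - 1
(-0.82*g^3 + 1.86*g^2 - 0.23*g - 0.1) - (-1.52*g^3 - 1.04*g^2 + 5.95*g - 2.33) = 0.7*g^3 + 2.9*g^2 - 6.18*g + 2.23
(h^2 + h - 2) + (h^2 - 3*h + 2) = 2*h^2 - 2*h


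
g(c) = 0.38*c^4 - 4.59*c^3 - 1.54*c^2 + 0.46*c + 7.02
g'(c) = 1.52*c^3 - 13.77*c^2 - 3.08*c + 0.46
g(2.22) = -40.54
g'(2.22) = -57.61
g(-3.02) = 149.62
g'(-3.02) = -157.69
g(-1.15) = 12.10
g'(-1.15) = -16.52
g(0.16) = 7.04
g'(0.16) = -0.38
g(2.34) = -47.75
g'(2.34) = -62.67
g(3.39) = -137.75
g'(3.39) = -109.01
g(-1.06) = 10.75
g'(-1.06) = -13.56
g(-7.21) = 2670.90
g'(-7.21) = -1262.86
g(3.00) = -98.61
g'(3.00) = -91.67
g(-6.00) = 1432.74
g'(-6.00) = -805.10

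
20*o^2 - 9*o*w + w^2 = (-5*o + w)*(-4*o + w)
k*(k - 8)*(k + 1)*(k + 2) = k^4 - 5*k^3 - 22*k^2 - 16*k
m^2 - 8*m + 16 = (m - 4)^2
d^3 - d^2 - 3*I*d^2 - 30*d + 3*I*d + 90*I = (d - 6)*(d + 5)*(d - 3*I)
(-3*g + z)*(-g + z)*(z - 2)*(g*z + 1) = 3*g^3*z^2 - 6*g^3*z - 4*g^2*z^3 + 8*g^2*z^2 + 3*g^2*z - 6*g^2 + g*z^4 - 2*g*z^3 - 4*g*z^2 + 8*g*z + z^3 - 2*z^2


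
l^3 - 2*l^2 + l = l*(l - 1)^2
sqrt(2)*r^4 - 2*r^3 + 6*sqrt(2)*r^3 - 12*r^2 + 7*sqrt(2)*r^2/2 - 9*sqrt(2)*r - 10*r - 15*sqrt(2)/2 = (r + 5)*(r - 3*sqrt(2)/2)*(r + sqrt(2)/2)*(sqrt(2)*r + sqrt(2))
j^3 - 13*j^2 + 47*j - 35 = (j - 7)*(j - 5)*(j - 1)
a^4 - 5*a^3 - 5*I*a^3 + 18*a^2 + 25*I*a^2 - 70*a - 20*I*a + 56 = (a - 4)*(a - 1)*(a - 7*I)*(a + 2*I)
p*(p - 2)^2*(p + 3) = p^4 - p^3 - 8*p^2 + 12*p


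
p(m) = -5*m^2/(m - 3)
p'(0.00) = 0.00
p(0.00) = 0.00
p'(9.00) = -3.75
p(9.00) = -67.50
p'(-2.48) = -3.50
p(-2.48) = 5.61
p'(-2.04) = -3.23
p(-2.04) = 4.13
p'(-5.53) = -4.38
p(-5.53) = 17.93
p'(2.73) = 612.28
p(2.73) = 138.02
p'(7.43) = -2.71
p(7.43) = -62.31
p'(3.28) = 568.98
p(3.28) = -192.11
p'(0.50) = 2.20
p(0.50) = 0.50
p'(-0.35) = -0.99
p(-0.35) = 0.18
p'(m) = 5*m^2/(m - 3)^2 - 10*m/(m - 3) = 5*m*(6 - m)/(m - 3)^2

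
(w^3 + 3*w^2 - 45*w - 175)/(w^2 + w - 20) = (w^2 - 2*w - 35)/(w - 4)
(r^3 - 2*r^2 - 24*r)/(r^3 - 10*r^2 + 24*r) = (r + 4)/(r - 4)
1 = 1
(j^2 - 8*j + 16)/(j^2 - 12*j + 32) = (j - 4)/(j - 8)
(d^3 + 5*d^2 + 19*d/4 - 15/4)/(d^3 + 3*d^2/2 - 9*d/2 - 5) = (d^2 + 5*d/2 - 3/2)/(d^2 - d - 2)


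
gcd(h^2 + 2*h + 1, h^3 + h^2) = h + 1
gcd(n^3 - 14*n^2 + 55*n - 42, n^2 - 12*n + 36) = n - 6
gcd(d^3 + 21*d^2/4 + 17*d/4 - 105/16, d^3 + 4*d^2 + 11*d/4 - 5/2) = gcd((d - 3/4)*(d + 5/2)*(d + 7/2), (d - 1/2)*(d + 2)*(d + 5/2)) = d + 5/2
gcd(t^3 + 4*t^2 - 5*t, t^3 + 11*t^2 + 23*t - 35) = t^2 + 4*t - 5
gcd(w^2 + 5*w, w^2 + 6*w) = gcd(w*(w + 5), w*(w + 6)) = w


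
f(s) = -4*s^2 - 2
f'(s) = -8*s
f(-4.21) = -72.90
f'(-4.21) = 33.68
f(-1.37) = -9.51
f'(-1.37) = 10.96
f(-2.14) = -20.32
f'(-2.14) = 17.12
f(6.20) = -155.76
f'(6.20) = -49.60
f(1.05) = -6.41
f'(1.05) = -8.40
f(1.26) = -8.35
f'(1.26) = -10.08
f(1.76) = -14.39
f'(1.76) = -14.08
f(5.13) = -107.27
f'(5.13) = -41.04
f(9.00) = -326.00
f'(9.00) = -72.00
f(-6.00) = -146.00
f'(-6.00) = 48.00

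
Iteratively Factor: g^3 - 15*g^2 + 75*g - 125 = (g - 5)*(g^2 - 10*g + 25) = (g - 5)^2*(g - 5)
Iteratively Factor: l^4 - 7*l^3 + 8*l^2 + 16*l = (l - 4)*(l^3 - 3*l^2 - 4*l) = (l - 4)^2*(l^2 + l) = l*(l - 4)^2*(l + 1)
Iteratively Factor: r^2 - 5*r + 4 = (r - 1)*(r - 4)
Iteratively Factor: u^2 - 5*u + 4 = (u - 4)*(u - 1)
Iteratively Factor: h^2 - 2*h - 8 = (h + 2)*(h - 4)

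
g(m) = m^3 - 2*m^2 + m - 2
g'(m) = 3*m^2 - 4*m + 1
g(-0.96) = -5.69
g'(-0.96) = 7.60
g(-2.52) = -33.22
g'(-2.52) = 30.13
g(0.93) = -2.00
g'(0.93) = -0.13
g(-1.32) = -9.10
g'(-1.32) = 11.51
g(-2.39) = -29.47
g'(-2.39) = 27.70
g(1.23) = -1.93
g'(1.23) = 0.62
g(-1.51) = -11.51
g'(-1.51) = 13.88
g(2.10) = 0.54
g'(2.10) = 5.83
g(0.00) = -2.00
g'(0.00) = 1.00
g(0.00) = -2.00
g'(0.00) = 1.00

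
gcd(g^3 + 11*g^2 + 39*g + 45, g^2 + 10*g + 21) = g + 3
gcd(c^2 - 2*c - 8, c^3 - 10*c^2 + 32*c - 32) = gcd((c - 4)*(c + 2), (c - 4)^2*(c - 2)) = c - 4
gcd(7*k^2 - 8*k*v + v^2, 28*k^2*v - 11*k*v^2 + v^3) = -7*k + v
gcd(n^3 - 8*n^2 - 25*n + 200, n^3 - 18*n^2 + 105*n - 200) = n^2 - 13*n + 40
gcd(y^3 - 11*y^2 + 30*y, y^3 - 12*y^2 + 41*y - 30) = y^2 - 11*y + 30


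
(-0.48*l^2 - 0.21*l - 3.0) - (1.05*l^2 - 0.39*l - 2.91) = -1.53*l^2 + 0.18*l - 0.0899999999999999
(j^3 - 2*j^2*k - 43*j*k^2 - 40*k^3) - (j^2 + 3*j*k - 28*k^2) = j^3 - 2*j^2*k - j^2 - 43*j*k^2 - 3*j*k - 40*k^3 + 28*k^2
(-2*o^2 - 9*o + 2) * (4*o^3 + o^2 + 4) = -8*o^5 - 38*o^4 - o^3 - 6*o^2 - 36*o + 8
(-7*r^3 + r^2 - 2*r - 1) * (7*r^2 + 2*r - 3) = -49*r^5 - 7*r^4 + 9*r^3 - 14*r^2 + 4*r + 3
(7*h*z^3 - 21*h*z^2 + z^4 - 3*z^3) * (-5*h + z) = -35*h^2*z^3 + 105*h^2*z^2 + 2*h*z^4 - 6*h*z^3 + z^5 - 3*z^4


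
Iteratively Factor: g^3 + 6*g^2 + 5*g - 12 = (g - 1)*(g^2 + 7*g + 12) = (g - 1)*(g + 4)*(g + 3)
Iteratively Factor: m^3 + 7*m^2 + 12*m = (m)*(m^2 + 7*m + 12) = m*(m + 3)*(m + 4)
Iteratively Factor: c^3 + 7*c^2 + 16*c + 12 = (c + 2)*(c^2 + 5*c + 6) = (c + 2)^2*(c + 3)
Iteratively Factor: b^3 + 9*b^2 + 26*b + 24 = (b + 2)*(b^2 + 7*b + 12) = (b + 2)*(b + 3)*(b + 4)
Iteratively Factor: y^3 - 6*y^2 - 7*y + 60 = (y - 5)*(y^2 - y - 12) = (y - 5)*(y - 4)*(y + 3)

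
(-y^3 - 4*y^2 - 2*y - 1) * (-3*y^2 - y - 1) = 3*y^5 + 13*y^4 + 11*y^3 + 9*y^2 + 3*y + 1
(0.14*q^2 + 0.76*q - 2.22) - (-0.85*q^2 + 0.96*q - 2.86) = 0.99*q^2 - 0.2*q + 0.64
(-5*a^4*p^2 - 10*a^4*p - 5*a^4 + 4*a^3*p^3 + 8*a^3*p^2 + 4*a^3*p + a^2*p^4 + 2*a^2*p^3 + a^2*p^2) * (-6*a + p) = 30*a^5*p^2 + 60*a^5*p + 30*a^5 - 29*a^4*p^3 - 58*a^4*p^2 - 29*a^4*p - 2*a^3*p^4 - 4*a^3*p^3 - 2*a^3*p^2 + a^2*p^5 + 2*a^2*p^4 + a^2*p^3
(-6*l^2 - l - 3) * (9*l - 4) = -54*l^3 + 15*l^2 - 23*l + 12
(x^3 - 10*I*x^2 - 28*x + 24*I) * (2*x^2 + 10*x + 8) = 2*x^5 + 10*x^4 - 20*I*x^4 - 48*x^3 - 100*I*x^3 - 280*x^2 - 32*I*x^2 - 224*x + 240*I*x + 192*I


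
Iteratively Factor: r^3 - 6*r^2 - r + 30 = (r - 5)*(r^2 - r - 6) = (r - 5)*(r - 3)*(r + 2)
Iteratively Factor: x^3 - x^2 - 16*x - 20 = (x + 2)*(x^2 - 3*x - 10) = (x + 2)^2*(x - 5)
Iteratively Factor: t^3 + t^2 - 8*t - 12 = (t + 2)*(t^2 - t - 6) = (t + 2)^2*(t - 3)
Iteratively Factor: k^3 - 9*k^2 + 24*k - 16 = (k - 4)*(k^2 - 5*k + 4) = (k - 4)^2*(k - 1)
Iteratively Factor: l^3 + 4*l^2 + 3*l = (l)*(l^2 + 4*l + 3) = l*(l + 3)*(l + 1)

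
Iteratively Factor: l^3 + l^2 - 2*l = (l)*(l^2 + l - 2) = l*(l + 2)*(l - 1)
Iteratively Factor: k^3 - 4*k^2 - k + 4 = (k + 1)*(k^2 - 5*k + 4) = (k - 4)*(k + 1)*(k - 1)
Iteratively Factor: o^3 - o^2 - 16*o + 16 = (o - 4)*(o^2 + 3*o - 4) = (o - 4)*(o + 4)*(o - 1)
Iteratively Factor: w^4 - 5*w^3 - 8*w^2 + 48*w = (w + 3)*(w^3 - 8*w^2 + 16*w) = (w - 4)*(w + 3)*(w^2 - 4*w) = w*(w - 4)*(w + 3)*(w - 4)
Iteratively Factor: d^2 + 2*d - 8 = (d - 2)*(d + 4)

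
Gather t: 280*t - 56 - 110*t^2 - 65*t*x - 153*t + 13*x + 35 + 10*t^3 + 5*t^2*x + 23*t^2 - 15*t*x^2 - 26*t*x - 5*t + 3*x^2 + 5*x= 10*t^3 + t^2*(5*x - 87) + t*(-15*x^2 - 91*x + 122) + 3*x^2 + 18*x - 21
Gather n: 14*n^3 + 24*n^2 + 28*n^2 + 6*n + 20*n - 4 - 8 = 14*n^3 + 52*n^2 + 26*n - 12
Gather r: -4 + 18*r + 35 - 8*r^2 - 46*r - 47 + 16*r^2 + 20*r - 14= 8*r^2 - 8*r - 30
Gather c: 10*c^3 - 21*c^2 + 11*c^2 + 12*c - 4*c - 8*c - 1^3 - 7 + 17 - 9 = 10*c^3 - 10*c^2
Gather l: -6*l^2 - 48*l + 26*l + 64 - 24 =-6*l^2 - 22*l + 40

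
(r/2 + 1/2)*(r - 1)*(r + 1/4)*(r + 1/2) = r^4/2 + 3*r^3/8 - 7*r^2/16 - 3*r/8 - 1/16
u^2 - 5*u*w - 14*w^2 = (u - 7*w)*(u + 2*w)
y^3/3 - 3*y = y*(y/3 + 1)*(y - 3)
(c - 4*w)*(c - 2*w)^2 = c^3 - 8*c^2*w + 20*c*w^2 - 16*w^3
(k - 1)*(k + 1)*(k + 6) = k^3 + 6*k^2 - k - 6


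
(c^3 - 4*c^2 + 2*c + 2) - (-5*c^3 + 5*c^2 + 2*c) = 6*c^3 - 9*c^2 + 2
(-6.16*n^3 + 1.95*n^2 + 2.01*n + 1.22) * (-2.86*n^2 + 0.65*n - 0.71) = 17.6176*n^5 - 9.581*n^4 - 0.107499999999999*n^3 - 3.5672*n^2 - 0.6341*n - 0.8662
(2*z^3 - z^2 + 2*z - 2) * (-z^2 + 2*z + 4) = -2*z^5 + 5*z^4 + 4*z^3 + 2*z^2 + 4*z - 8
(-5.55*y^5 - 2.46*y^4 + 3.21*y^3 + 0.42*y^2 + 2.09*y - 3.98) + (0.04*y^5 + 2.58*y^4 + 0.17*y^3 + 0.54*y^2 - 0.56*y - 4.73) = -5.51*y^5 + 0.12*y^4 + 3.38*y^3 + 0.96*y^2 + 1.53*y - 8.71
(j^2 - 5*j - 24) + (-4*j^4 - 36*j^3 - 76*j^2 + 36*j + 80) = -4*j^4 - 36*j^3 - 75*j^2 + 31*j + 56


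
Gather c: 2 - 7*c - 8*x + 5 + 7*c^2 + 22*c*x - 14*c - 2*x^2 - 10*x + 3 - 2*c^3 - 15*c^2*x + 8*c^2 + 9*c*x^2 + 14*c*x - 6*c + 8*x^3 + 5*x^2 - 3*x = -2*c^3 + c^2*(15 - 15*x) + c*(9*x^2 + 36*x - 27) + 8*x^3 + 3*x^2 - 21*x + 10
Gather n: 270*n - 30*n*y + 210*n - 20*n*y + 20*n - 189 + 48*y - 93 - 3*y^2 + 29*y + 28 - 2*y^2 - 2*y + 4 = n*(500 - 50*y) - 5*y^2 + 75*y - 250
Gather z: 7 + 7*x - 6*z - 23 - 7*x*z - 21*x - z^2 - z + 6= -14*x - z^2 + z*(-7*x - 7) - 10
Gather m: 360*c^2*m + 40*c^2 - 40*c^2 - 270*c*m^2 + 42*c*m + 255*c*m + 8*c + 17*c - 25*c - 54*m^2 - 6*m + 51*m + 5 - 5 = m^2*(-270*c - 54) + m*(360*c^2 + 297*c + 45)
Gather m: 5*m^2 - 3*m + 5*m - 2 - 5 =5*m^2 + 2*m - 7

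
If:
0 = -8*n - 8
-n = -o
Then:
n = -1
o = -1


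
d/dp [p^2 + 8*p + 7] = 2*p + 8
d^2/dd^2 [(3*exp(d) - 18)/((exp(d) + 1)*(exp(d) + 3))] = 3*(exp(4*d) - 28*exp(3*d) - 90*exp(2*d) - 36*exp(d) + 81)*exp(d)/(exp(6*d) + 12*exp(5*d) + 57*exp(4*d) + 136*exp(3*d) + 171*exp(2*d) + 108*exp(d) + 27)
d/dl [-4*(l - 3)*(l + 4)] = -8*l - 4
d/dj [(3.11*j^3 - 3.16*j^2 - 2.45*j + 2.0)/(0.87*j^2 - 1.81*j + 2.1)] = (2.7057*j^4 - 11.2582*j^3 + 27.4441*j^2 - 16.752*j - 1.525)/(0.7569*j^4 - 3.1494*j^3 + 6.9301*j^2 - 7.602*j + 4.41)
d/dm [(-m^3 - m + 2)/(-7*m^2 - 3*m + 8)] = (-(14*m + 3)*(m^3 + m - 2) + (3*m^2 + 1)*(7*m^2 + 3*m - 8))/(7*m^2 + 3*m - 8)^2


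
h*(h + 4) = h^2 + 4*h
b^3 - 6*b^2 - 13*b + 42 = (b - 7)*(b - 2)*(b + 3)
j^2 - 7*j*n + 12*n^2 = (j - 4*n)*(j - 3*n)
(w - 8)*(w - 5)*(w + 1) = w^3 - 12*w^2 + 27*w + 40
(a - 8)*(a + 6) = a^2 - 2*a - 48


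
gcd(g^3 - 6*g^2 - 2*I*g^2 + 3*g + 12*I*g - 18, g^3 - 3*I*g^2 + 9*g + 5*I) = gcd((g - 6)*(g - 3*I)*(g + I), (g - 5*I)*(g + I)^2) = g + I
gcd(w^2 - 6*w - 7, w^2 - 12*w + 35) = w - 7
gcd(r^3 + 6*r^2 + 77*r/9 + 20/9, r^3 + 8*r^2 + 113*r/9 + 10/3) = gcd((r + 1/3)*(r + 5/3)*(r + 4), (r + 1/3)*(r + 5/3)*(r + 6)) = r^2 + 2*r + 5/9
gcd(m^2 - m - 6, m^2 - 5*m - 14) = m + 2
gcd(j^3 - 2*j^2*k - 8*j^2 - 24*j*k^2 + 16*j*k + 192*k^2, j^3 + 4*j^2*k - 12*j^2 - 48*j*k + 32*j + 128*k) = j^2 + 4*j*k - 8*j - 32*k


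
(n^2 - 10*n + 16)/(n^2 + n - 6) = (n - 8)/(n + 3)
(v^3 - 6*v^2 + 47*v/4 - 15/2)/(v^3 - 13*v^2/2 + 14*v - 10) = (v - 3/2)/(v - 2)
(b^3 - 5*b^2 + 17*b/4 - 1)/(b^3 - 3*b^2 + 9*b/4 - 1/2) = (b - 4)/(b - 2)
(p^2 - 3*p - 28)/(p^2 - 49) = (p + 4)/(p + 7)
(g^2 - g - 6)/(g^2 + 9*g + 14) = (g - 3)/(g + 7)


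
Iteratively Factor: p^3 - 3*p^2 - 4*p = (p + 1)*(p^2 - 4*p) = p*(p + 1)*(p - 4)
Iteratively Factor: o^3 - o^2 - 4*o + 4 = (o - 1)*(o^2 - 4) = (o - 2)*(o - 1)*(o + 2)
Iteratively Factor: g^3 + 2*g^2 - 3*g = (g)*(g^2 + 2*g - 3) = g*(g - 1)*(g + 3)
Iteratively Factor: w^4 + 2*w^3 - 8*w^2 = (w)*(w^3 + 2*w^2 - 8*w) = w*(w + 4)*(w^2 - 2*w) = w*(w - 2)*(w + 4)*(w)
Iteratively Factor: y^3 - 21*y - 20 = (y + 4)*(y^2 - 4*y - 5) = (y - 5)*(y + 4)*(y + 1)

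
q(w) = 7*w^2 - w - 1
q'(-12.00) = -169.00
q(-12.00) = 1019.00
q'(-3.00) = -43.00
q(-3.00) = 65.00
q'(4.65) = 64.10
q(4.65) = 145.71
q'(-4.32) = -61.48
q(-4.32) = 133.96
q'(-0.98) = -14.72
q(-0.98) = 6.70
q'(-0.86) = -13.04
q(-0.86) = 5.04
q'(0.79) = 10.06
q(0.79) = 2.58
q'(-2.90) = -41.60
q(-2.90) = 60.77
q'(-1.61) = -23.54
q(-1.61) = 18.75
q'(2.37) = 32.18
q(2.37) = 35.95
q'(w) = 14*w - 1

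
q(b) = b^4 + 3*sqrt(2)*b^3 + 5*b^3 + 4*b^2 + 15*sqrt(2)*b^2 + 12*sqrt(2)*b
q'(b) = 4*b^3 + 9*sqrt(2)*b^2 + 15*b^2 + 8*b + 30*sqrt(2)*b + 12*sqrt(2)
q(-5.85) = 84.37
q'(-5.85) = -129.91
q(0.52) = 17.02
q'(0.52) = 51.25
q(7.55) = 8792.37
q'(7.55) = 3699.73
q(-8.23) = 1003.61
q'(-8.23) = -749.71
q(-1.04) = 0.39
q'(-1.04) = -9.98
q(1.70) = 155.48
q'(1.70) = 202.48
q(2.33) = 322.81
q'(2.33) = 335.59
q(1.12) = 65.19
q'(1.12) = 113.85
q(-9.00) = 1712.65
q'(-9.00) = -1106.91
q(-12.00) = 8191.77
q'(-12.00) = -3507.33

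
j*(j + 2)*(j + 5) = j^3 + 7*j^2 + 10*j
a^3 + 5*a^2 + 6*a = a*(a + 2)*(a + 3)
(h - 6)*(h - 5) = h^2 - 11*h + 30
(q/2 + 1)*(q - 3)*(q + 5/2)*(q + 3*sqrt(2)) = q^4/2 + 3*q^3/4 + 3*sqrt(2)*q^3/2 - 17*q^2/4 + 9*sqrt(2)*q^2/4 - 51*sqrt(2)*q/4 - 15*q/2 - 45*sqrt(2)/2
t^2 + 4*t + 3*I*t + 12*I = (t + 4)*(t + 3*I)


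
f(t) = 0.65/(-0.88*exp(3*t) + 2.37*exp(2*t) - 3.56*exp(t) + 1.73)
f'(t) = 0.65*(2.64*exp(3*t) - 4.74*exp(2*t) + 3.56*exp(t))/(-0.88*exp(3*t) + 2.37*exp(2*t) - 3.56*exp(t) + 1.73)^2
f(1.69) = -0.01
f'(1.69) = 0.03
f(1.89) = -0.00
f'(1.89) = 0.01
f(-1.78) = 0.54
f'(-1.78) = 0.22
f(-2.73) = 0.43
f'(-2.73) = 0.06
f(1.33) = -0.03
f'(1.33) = 0.09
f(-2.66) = 0.44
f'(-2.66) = 0.07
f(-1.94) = 0.51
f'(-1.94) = 0.17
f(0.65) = -0.25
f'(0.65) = 0.78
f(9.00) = 0.00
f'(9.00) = 0.00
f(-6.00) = 0.38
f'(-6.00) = 0.00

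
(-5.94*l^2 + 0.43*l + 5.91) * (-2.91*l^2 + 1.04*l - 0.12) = 17.2854*l^4 - 7.4289*l^3 - 16.0381*l^2 + 6.0948*l - 0.7092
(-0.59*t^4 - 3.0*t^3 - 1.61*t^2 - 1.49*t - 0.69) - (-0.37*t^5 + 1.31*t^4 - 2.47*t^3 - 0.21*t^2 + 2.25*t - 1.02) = 0.37*t^5 - 1.9*t^4 - 0.53*t^3 - 1.4*t^2 - 3.74*t + 0.33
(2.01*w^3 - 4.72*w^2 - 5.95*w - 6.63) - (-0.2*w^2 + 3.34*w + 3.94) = 2.01*w^3 - 4.52*w^2 - 9.29*w - 10.57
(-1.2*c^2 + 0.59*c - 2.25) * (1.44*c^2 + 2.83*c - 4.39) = -1.728*c^4 - 2.5464*c^3 + 3.6977*c^2 - 8.9576*c + 9.8775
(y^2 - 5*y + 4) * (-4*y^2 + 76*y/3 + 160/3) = -4*y^4 + 136*y^3/3 - 268*y^2/3 - 496*y/3 + 640/3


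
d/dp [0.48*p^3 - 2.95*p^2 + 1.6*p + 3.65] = 1.44*p^2 - 5.9*p + 1.6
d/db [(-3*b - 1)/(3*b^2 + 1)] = 3*(3*b^2 + 2*b - 1)/(9*b^4 + 6*b^2 + 1)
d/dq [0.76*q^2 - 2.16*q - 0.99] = 1.52*q - 2.16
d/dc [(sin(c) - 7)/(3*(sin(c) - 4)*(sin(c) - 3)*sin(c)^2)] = (-sin(c)^3 + 14*sin(c)^2 - 53*sin(c) + 56)*cos(c)/((sin(c) - 4)^2*(sin(c) - 3)^2*sin(c)^3)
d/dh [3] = 0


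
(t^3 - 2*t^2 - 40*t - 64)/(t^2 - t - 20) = (t^2 - 6*t - 16)/(t - 5)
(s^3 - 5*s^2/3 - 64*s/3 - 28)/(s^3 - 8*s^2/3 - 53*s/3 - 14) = (s + 2)/(s + 1)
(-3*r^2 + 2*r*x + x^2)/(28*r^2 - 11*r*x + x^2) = (-3*r^2 + 2*r*x + x^2)/(28*r^2 - 11*r*x + x^2)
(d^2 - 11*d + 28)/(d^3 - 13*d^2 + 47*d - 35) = (d - 4)/(d^2 - 6*d + 5)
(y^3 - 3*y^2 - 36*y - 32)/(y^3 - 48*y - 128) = (y + 1)/(y + 4)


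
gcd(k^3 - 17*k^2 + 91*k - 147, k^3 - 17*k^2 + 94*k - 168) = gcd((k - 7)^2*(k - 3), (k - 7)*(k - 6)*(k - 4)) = k - 7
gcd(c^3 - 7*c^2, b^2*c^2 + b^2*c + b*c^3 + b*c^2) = c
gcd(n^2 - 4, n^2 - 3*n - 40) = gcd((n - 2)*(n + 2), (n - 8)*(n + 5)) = 1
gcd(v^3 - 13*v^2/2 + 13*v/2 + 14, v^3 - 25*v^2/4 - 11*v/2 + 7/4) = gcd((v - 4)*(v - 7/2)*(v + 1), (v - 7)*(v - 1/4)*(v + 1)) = v + 1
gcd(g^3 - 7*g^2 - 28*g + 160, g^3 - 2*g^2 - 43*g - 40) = g^2 - 3*g - 40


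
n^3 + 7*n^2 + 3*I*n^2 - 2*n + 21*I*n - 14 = (n + 7)*(n + I)*(n + 2*I)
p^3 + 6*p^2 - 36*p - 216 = (p - 6)*(p + 6)^2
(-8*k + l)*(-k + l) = 8*k^2 - 9*k*l + l^2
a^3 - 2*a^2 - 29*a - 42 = (a - 7)*(a + 2)*(a + 3)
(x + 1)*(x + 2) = x^2 + 3*x + 2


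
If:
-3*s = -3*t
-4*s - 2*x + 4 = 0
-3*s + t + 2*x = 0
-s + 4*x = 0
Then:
No Solution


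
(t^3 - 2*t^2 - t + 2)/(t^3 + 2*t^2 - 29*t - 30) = (t^2 - 3*t + 2)/(t^2 + t - 30)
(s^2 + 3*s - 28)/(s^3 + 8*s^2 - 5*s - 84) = (s - 4)/(s^2 + s - 12)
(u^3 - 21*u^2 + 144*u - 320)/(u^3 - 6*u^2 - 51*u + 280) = (u - 8)/(u + 7)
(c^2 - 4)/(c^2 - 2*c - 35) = (4 - c^2)/(-c^2 + 2*c + 35)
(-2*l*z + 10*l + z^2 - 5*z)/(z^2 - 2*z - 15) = (-2*l + z)/(z + 3)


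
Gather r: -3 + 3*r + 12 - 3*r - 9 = 0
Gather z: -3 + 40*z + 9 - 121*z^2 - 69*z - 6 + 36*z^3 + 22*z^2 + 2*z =36*z^3 - 99*z^2 - 27*z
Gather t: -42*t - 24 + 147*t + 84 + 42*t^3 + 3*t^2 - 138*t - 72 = 42*t^3 + 3*t^2 - 33*t - 12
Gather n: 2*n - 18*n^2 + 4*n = -18*n^2 + 6*n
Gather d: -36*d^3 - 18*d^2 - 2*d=-36*d^3 - 18*d^2 - 2*d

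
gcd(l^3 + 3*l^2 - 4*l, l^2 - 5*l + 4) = l - 1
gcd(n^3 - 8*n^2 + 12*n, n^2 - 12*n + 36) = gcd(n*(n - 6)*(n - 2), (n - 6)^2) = n - 6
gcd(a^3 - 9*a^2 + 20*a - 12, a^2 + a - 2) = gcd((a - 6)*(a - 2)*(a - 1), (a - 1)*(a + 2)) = a - 1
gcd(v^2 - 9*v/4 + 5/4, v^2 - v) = v - 1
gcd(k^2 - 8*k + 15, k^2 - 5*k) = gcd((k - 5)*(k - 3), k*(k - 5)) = k - 5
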